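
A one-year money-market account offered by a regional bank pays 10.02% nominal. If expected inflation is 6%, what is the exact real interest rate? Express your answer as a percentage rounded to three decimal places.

3.792%

By the Fisher identity, 1 + r = (1 + i)/(1 + π).
1 + r = 1.10020 / 1.06000 = 1.0379245
r = 1.0379245 − 1 = 3.79245%, i.e. 3.792%.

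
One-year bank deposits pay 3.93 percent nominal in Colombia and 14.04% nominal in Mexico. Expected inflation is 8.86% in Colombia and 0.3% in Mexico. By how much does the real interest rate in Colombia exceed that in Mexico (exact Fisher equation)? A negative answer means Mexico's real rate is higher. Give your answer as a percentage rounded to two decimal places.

-18.23%

Colombia: (1 + 0.0393)/(1 + 0.0886) − 1 = -4.5288%
Mexico: (1 + 0.1404)/(1 + 0.0030) − 1 = 13.6989%
Differential = -4.5288% − 13.6989% = -18.2277% → -18.23%.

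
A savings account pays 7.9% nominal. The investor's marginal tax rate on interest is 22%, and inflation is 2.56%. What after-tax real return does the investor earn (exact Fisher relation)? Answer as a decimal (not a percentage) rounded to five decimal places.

After-tax nominal return = 7.9% × (1 − 0.22) = 6.1620%.
1 + r = 1.06162 / 1.02560 = 1.035121
After-tax real rate = 1.035121 − 1 → 0.03512.

0.03512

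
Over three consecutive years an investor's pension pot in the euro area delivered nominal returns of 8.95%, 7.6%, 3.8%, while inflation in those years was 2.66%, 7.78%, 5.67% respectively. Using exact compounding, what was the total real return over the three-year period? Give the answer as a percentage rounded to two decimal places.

4.07%

Nominal growth factor = 1.0895 × 1.0760 × 1.0380 = 1.216849
Price-level growth factor = 1.0266 × 1.0778 × 1.0567 = 1.169206
Real growth factor = 1.216849 / 1.169206 = 1.040748
Total real return = 1.040748 − 1 → 4.07%.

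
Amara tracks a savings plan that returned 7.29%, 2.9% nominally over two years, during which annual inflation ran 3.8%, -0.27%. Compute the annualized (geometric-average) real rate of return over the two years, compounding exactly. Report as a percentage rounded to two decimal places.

Compound the nominal returns: 1.0729 × 1.0290 = 1.10401410.
Compound inflation: 1.0380 × 0.9973 = 1.03519740.
Deflate: 1.10401410 / 1.03519740 = 1.06647689.
Annualized real rate = 1.06647689^(1/2) − 1 = 3.2704% → 3.27%.

3.27%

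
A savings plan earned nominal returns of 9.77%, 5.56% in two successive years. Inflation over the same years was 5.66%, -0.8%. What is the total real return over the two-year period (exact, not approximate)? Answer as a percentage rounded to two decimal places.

Nominal growth factor = 1.0977 × 1.0556 = 1.158732
Price-level growth factor = 1.0566 × 0.9920 = 1.048147
Real growth factor = 1.158732 / 1.048147 = 1.105505
Total real return = 1.105505 − 1 → 10.55%.

10.55%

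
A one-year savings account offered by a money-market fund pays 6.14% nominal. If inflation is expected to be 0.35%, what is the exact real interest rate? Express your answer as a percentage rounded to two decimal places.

By the Fisher equation, 1 + r = (1 + i)/(1 + π).
1 + r = 1.06140 / 1.00350 = 1.057698
r = 1.057698 − 1 = 5.7698%, i.e. 5.77%.

5.77%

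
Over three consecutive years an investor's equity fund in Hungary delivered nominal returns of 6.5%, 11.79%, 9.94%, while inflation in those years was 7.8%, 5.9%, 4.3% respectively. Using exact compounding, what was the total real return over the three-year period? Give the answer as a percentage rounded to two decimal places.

Compound the nominal returns: 1.0650 × 1.1179 × 1.0994 = 1.308906.
Compound inflation: 1.0780 × 1.0590 × 1.0430 = 1.190691.
Deflate: 1.308906 / 1.190691 = 1.099282.
Total real return = 1.099282 − 1 → 9.93%.

9.93%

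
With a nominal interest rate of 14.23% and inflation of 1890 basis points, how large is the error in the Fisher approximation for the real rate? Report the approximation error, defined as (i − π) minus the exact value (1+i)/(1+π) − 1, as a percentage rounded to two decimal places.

-0.74%

Approximate: r ≈ 14.230% − 18.900% = -4.6700%
Exact: (1 + 0.1423)/(1 + 0.1890) − 1 = -3.9277%
Error = -4.6700% − (-3.9277%) = -0.7423% → -0.74%.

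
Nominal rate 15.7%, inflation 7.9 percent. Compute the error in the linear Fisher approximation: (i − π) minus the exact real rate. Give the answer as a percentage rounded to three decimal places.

Approximate: r ≈ 15.700% − 7.900% = 7.8000%
Exact: (1 + 0.1570)/(1 + 0.0790) − 1 = 7.2289%
Error = 7.8000% − 7.2289% = 0.5711% → 0.571%.

0.571%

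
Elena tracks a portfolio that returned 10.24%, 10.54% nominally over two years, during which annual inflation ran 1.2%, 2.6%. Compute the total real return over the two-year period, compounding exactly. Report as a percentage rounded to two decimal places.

Nominal growth factor = 1.1024 × 1.1054 = 1.218593
Price-level growth factor = 1.0120 × 1.0260 = 1.038312
Real growth factor = 1.218593 / 1.038312 = 1.173629
Total real return = 1.173629 − 1 → 17.36%.

17.36%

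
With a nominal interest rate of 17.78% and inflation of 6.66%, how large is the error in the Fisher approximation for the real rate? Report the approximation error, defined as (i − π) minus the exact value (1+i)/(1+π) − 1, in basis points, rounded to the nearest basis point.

Approximate: r ≈ 17.780% − 6.660% = 11.1200%
Exact: (1 + 0.1778)/(1 + 0.0666) − 1 = 10.4257%
Error = 11.1200% − 10.4257% = 0.6943% → 69 basis points.

69 basis points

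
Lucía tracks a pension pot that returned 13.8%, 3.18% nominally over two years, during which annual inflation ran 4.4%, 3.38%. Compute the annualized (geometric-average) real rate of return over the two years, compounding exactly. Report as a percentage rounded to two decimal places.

4.30%

Nominal growth factor = 1.1380 × 1.0318 = 1.17418840
Price-level growth factor = 1.0440 × 1.0338 = 1.07928720
Real growth factor = 1.17418840 / 1.07928720 = 1.08792951
Annualized real rate = 1.08792951^(1/2) − 1 = 4.3039% → 4.30%.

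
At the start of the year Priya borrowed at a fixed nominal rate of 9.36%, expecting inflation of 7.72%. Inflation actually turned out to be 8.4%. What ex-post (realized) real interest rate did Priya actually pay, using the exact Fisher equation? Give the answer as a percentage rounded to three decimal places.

Ex-post: (1 + 0.0936)/(1 + 0.0840) − 1 = 0.8856%
So the realized real rate is 0.886%.

0.886%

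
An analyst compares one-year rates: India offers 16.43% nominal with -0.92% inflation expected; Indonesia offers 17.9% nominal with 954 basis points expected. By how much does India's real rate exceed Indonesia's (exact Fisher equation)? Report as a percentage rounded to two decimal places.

9.88%

India: (1 + 0.1643)/(1 − 0.0092) − 1 = 17.5111%
Indonesia: (1 + 0.1790)/(1 + 0.0954) − 1 = 7.6319%
Differential = 17.5111% − 7.6319% = 9.8792% → 9.88%.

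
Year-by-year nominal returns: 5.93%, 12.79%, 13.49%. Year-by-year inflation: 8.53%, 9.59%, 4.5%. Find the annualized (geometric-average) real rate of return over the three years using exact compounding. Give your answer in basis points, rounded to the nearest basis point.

Nominal growth factor = 1.0593 × 1.1279 × 1.1349 = 1.35596090
Price-level growth factor = 1.0853 × 1.0959 × 1.0450 = 1.24290238
Real growth factor = 1.35596090 / 1.24290238 = 1.09096331
Annualized real rate = 1.09096331^(1/3) − 1 = 2.9446% → 294 basis points.

294 basis points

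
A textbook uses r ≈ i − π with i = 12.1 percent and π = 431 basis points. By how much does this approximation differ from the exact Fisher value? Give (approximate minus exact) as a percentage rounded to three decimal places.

0.322%

Approximate: r ≈ 12.100% − 4.310% = 7.7900%
Exact: (1 + 0.1210)/(1 + 0.0431) − 1 = 7.4681%
Error = 7.7900% − 7.4681% = 0.3219% → 0.322%.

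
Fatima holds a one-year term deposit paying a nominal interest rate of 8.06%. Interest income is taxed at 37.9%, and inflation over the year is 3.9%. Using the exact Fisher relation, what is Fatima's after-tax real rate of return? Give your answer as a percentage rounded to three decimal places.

1.064%

After-tax nominal return = 8.06% × (1 − 0.379) = 5.00526%.
1 + r = 1.0500526 / 1.03900 = 1.010638
After-tax real rate = 1.010638 − 1 → 1.064%.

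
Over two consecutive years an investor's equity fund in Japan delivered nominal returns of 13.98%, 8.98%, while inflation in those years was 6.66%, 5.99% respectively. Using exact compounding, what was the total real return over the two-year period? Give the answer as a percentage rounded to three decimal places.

9.878%

Nominal growth factor = 1.1398 × 1.0898 = 1.242154
Price-level growth factor = 1.0666 × 1.0599 = 1.130489
Real growth factor = 1.242154 / 1.130489 = 1.098776
Total real return = 1.098776 − 1 → 9.878%.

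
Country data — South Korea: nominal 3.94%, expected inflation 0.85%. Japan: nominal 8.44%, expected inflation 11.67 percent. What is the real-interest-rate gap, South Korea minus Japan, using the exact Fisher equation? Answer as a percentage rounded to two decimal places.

South Korea: (1 + 0.0394)/(1 + 0.0085) − 1 = 3.0640%
Japan: (1 + 0.0844)/(1 + 0.1167) − 1 = -2.8925%
Differential = 3.0640% − (-2.8925%) = 5.9564% → 5.96%.

5.96%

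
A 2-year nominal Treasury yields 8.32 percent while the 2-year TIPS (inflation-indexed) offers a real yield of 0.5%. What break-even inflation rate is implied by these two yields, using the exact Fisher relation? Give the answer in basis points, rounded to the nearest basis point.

778 basis points

(1 + π) = (1 + i)/(1 + r) = 1.08320 / 1.00500 = 1.077811
Break-even inflation = 1.077811 − 1 → 778 basis points.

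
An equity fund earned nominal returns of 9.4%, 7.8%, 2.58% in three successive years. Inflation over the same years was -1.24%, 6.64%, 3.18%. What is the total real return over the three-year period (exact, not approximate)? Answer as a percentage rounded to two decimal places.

Nominal growth factor = 1.0940 × 1.0780 × 1.0258 = 1.209759
Price-level growth factor = 0.9876 × 1.0664 × 1.0318 = 1.086668
Real growth factor = 1.209759 / 1.086668 = 1.113274
Total real return = 1.113274 − 1 → 11.33%.

11.33%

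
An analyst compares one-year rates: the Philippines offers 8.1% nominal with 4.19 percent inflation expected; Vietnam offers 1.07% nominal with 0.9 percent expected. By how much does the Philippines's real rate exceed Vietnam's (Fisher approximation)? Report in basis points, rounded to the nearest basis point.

The Philippines: 8.1% − 4.19% = 3.910%
Vietnam: 1.07% − 0.9% = 0.170%
Differential = 3.740% → 374 basis points.

374 basis points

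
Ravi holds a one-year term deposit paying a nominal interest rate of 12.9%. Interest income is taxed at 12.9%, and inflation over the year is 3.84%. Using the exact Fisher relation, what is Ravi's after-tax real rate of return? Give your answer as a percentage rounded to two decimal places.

7.12%

After-tax nominal return = 12.9% × (1 − 0.129) = 11.2359%.
1 + r = 1.112359 / 1.03840 = 1.071224
After-tax real rate = 1.071224 − 1 → 7.12%.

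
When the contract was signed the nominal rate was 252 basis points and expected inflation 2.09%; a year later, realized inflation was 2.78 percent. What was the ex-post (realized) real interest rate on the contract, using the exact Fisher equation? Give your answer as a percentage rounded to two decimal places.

-0.25%

Ex-post: (1 + 0.0252)/(1 + 0.0278) − 1 = -0.2530%
So the realized real rate is -0.25%.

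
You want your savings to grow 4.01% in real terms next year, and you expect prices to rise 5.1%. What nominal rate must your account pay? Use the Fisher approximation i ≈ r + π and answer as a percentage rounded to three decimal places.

9.110%

i ≈ r + π = 4.01% + 5.1% = 9.110%.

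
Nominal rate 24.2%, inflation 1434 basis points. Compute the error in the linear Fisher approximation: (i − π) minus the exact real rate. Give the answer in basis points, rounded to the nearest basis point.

Approximate: r ≈ 24.200% − 14.340% = 9.8600%
Exact: (1 + 0.2420)/(1 + 0.1434) − 1 = 8.6234%
Error = 9.8600% − 8.6234% = 1.2366% → 124 basis points.

124 basis points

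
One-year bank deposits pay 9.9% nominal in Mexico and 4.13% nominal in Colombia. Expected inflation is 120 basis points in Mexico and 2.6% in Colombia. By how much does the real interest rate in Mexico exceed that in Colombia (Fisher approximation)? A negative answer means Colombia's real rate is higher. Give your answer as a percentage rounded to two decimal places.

Mexico: 9.9% − 1.2% = 8.700%
Colombia: 4.13% − 2.6% = 1.530%
Differential = 7.170% → 7.17%.

7.17%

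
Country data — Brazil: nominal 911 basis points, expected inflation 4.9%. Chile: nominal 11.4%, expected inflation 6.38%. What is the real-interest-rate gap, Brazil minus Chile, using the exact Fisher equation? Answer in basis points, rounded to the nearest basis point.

Brazil: (1 + 0.0911)/(1 + 0.0490) − 1 = 4.0133%
Chile: (1 + 0.1140)/(1 + 0.0638) − 1 = 4.7189%
Differential = 4.0133% − 4.7189% = -0.7056% → -71 basis points.

-71 basis points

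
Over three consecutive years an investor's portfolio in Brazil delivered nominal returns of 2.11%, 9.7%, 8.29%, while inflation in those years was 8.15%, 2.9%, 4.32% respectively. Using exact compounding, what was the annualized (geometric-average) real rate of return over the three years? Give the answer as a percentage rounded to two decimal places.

1.47%

Compound the nominal returns: 1.0211 × 1.0970 × 1.0829 = 1.21300686.
Compound inflation: 1.0815 × 1.0290 × 1.0432 = 1.16093920.
Deflate: 1.21300686 / 1.16093920 = 1.04484960.
Annualized real rate = 1.04484960^(1/3) − 1 = 1.4732% → 1.47%.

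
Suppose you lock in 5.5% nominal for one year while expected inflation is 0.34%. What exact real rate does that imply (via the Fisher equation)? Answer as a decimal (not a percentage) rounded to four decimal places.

1 + r = 1.05500 / 1.00340 = 1.051425
r = 1.051425 − 1 = 5.1425%, i.e. 0.0514.

0.0514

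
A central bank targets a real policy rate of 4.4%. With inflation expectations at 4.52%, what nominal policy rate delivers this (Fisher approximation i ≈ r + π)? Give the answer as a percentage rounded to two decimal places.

8.92%

i ≈ r + π = 4.4% + 4.52% = 8.92%.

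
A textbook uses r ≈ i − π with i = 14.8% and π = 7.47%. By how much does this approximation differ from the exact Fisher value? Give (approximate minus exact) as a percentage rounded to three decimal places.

Approximate: r ≈ 14.800% − 7.470% = 7.3300%
Exact: (1 + 0.1480)/(1 + 0.0747) − 1 = 6.82051%
Error = 7.3300% − 6.82051% = 0.50949% → 0.509%.

0.509%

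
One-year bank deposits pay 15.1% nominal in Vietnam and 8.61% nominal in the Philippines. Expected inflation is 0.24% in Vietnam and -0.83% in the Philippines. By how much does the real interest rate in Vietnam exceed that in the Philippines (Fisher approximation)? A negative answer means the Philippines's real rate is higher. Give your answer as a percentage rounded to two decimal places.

5.42%

Vietnam: 15.1% − 0.24% = 14.860%
The Philippines: 8.61% − (-0.83%) = 9.440%
Differential = 5.420% → 5.42%.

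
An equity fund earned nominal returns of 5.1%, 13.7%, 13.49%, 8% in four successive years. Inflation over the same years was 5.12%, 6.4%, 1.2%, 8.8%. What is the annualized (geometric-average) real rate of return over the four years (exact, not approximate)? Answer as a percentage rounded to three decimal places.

4.430%

Nominal growth factor = 1.0510 × 1.1370 × 1.1349 × 1.0800 = 1.46468601
Price-level growth factor = 1.0512 × 1.0640 × 1.0120 × 1.0880 = 1.23150559
Real growth factor = 1.46468601 / 1.23150559 = 1.18934580
Annualized real rate = 1.18934580^(1/4) − 1 = 4.4304% → 4.430%.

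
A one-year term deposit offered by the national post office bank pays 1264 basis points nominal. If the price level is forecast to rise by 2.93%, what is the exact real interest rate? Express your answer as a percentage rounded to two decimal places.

1 + r = 1.12640 / 1.02930 = 1.094336
r = 1.094336 − 1 = 9.4336%, i.e. 9.43%.

9.43%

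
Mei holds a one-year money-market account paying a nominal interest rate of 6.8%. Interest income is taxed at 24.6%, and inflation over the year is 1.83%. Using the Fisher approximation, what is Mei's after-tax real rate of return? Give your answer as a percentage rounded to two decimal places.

After-tax nominal return = 6.8% × (1 − 0.246) = 5.1272%.
r ≈ 5.1272% − 1.83% → 3.30%.

3.30%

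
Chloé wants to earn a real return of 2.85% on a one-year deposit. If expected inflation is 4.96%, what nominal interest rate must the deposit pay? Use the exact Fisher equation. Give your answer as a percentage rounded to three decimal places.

7.951%

(1 + i) = (1 + r)(1 + π) = 1.02850 × 1.04960 = 1.0795136
i = 1.0795136 − 1, so the required nominal rate is 7.951%.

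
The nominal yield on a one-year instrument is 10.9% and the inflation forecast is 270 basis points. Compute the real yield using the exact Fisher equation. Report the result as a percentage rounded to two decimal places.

By the Fisher identity, 1 + r = (1 + i)/(1 + π).
1 + r = 1.10900 / 1.02700 = 1.079844
r = 1.079844 − 1 = 7.9844%, i.e. 7.98%.

7.98%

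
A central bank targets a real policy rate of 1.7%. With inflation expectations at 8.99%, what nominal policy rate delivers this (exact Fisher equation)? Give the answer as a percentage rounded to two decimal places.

(1 + i) = (1 + r)(1 + π) = 1.01700 × 1.08990 = 1.1084283
i = 1.1084283 − 1, so the required nominal rate is 10.84%.

10.84%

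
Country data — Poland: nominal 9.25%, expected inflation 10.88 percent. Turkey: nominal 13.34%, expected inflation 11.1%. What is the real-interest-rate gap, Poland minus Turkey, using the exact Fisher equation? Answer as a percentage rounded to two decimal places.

-3.49%

Poland: (1 + 0.0925)/(1 + 0.1088) − 1 = -1.4701%
Turkey: (1 + 0.1334)/(1 + 0.1110) − 1 = 2.0162%
Differential = -1.4701% − 2.0162% = -3.4863% → -3.49%.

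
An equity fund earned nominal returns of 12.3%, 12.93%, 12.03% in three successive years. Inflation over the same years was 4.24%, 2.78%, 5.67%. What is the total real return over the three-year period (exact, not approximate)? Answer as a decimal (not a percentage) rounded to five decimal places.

0.25496

Nominal growth factor = 1.1230 × 1.1293 × 1.1203 = 1.420769
Price-level growth factor = 1.0424 × 1.0278 × 1.0567 = 1.132126
Real growth factor = 1.420769 / 1.132126 = 1.254957
Total real return = 1.254957 − 1 → 0.25496.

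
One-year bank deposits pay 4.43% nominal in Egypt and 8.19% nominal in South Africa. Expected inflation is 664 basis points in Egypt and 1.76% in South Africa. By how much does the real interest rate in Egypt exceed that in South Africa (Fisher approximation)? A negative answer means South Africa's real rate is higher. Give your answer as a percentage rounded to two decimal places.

-8.64%

Egypt: 4.43% − 6.64% = -2.210%
South Africa: 8.19% − 1.76% = 6.430%
Differential = -8.640% → -8.64%.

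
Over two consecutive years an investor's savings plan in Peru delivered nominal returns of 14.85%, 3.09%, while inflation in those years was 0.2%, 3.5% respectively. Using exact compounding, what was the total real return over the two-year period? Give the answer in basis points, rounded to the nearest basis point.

1417 basis points

Nominal growth factor = 1.1485 × 1.0309 = 1.183989
Price-level growth factor = 1.0020 × 1.0350 = 1.037070
Real growth factor = 1.183989 / 1.037070 = 1.141667
Total real return = 1.141667 − 1 → 1417 basis points.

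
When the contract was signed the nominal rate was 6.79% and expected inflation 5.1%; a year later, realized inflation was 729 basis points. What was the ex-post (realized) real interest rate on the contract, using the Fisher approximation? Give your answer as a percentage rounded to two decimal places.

-0.50%

Ex-post: 6.79% − 7.29% = -0.500%
So the realized real rate is -0.50%.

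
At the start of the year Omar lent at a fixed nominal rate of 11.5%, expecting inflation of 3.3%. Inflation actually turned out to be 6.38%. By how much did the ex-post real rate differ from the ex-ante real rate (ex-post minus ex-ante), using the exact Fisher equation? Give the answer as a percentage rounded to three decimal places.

Ex-ante: (1 + 0.1150)/(1 + 0.0330) − 1 = 7.9380%
Ex-post: (1 + 0.1150)/(1 + 0.0638) − 1 = 4.8129%
Difference (ex-post − ex-ante) = -3.1251% → -3.125%.

-3.125%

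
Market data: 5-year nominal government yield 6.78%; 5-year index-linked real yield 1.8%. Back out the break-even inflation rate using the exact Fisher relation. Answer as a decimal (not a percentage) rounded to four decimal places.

(1 + π) = (1 + i)/(1 + r) = 1.06780 / 1.01800 = 1.048919
Break-even inflation = 1.048919 − 1 → 0.0489.

0.0489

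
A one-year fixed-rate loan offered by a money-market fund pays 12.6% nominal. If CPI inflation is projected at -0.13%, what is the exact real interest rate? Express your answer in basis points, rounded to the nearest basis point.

1 + r = 1.12600 / 0.99870 = 1.127466
r = 1.127466 − 1 = 12.7466%, i.e. 1275 basis points.

1275 basis points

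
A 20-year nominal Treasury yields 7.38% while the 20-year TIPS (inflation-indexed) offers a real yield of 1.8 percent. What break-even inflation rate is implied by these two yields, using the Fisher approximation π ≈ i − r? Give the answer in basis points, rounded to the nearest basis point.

558 basis points

π ≈ i − r = 7.38% − 1.8% → 558 basis points.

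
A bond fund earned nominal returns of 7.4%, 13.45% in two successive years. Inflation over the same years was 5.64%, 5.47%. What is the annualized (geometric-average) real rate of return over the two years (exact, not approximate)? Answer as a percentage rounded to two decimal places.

4.57%

Compound the nominal returns: 1.0740 × 1.1345 = 1.21845300.
Compound inflation: 1.0564 × 1.0547 = 1.11418508.
Deflate: 1.21845300 / 1.11418508 = 1.09358223.
Annualized real rate = 1.09358223^(1/2) − 1 = 4.5745% → 4.57%.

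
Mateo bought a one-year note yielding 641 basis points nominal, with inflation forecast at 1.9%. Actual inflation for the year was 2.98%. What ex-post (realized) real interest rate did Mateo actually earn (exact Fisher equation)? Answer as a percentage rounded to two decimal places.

Ex-post: (1 + 0.0641)/(1 + 0.0298) − 1 = 3.3307%
So the realized real rate is 3.33%.

3.33%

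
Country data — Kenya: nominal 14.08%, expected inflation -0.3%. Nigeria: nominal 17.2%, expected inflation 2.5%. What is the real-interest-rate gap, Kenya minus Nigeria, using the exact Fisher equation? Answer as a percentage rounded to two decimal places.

0.08%

Kenya: (1 + 0.1408)/(1 − 0.0030) − 1 = 14.4233%
Nigeria: (1 + 0.1720)/(1 + 0.0250) − 1 = 14.3415%
Differential = 14.4233% − 14.3415% = 0.0818% → 0.08%.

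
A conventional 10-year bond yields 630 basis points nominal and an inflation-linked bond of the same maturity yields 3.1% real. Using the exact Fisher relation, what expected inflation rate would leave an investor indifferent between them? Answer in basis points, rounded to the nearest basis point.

(1 + π) = (1 + i)/(1 + r) = 1.06300 / 1.03100 = 1.031038
Break-even inflation = 1.031038 − 1 → 310 basis points.

310 basis points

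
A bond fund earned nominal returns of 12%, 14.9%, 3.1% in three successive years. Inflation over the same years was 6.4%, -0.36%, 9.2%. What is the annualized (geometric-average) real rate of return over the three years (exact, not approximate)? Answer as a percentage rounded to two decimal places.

4.65%

Compound the nominal returns: 1.1200 × 1.1490 × 1.0310 = 1.32677328.
Compound inflation: 1.0640 × 0.9964 × 1.0920 = 1.15770520.
Deflate: 1.32677328 / 1.15770520 = 1.14603724.
Annualized real rate = 1.14603724^(1/3) − 1 = 4.6485% → 4.65%.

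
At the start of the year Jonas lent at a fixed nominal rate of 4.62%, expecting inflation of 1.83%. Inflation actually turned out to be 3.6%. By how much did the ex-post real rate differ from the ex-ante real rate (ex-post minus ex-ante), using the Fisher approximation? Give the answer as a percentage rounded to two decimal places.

Ex-ante: 4.62% − 1.83% = 2.790%
Ex-post: 4.62% − 3.6% = 1.020%
Difference (ex-post − ex-ante) = -1.7700% → -1.77%.

-1.77%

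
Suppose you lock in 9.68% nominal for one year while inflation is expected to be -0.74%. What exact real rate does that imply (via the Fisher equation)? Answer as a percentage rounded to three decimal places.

1 + r = 1.09680 / 0.99260 = 1.104977
r = 1.104977 − 1 = 10.4977%, i.e. 10.498%.

10.498%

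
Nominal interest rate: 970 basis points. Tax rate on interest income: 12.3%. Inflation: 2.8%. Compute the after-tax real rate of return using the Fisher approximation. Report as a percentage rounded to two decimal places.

5.71%

After-tax nominal return = 9.7% × (1 − 0.123) = 8.5069%.
r ≈ 8.5069% − 2.8% → 5.71%.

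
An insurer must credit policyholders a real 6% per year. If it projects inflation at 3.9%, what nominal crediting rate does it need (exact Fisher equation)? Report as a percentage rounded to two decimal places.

(1 + i) = (1 + r)(1 + π) = 1.06000 × 1.03900 = 1.10134
i = 1.10134 − 1, so the required nominal rate is 10.13%.

10.13%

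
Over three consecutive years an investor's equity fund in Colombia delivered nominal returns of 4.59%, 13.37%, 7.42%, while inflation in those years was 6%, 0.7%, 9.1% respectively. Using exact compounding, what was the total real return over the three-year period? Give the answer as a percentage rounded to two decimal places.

9.37%

Compound the nominal returns: 1.0459 × 1.1337 × 1.0742 = 1.273719.
Compound inflation: 1.0600 × 1.0070 × 1.0910 = 1.164555.
Deflate: 1.273719 / 1.164555 = 1.093738.
Total real return = 1.093738 − 1 → 9.37%.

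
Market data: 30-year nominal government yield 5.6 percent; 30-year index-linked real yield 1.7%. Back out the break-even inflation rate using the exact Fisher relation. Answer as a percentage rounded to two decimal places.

(1 + π) = (1 + i)/(1 + r) = 1.05600 / 1.01700 = 1.038348
Break-even inflation = 1.038348 − 1 → 3.83%.

3.83%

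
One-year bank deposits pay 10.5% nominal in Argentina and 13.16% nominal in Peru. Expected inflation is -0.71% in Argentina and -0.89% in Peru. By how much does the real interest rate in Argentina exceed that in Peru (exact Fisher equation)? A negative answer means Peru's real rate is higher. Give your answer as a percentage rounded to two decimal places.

Argentina: (1 + 0.1050)/(1 − 0.0071) − 1 = 11.2902%
Peru: (1 + 0.1316)/(1 − 0.0089) − 1 = 14.1762%
Differential = 11.2902% − 14.1762% = -2.8860% → -2.89%.

-2.89%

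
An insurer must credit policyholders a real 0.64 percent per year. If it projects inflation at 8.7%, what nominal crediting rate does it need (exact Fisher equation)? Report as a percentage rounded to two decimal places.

9.40%

(1 + i) = (1 + r)(1 + π) = 1.00640 × 1.08700 = 1.0939568
i = 1.0939568 − 1, so the required nominal rate is 9.40%.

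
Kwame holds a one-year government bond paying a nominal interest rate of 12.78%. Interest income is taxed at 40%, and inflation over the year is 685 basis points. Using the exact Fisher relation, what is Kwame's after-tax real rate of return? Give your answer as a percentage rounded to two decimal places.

0.77%

After-tax nominal return = 12.78% × (1 − 0.4) = 7.6680%.
1 + r = 1.07668 / 1.06850 = 1.007656
After-tax real rate = 1.007656 − 1 → 0.77%.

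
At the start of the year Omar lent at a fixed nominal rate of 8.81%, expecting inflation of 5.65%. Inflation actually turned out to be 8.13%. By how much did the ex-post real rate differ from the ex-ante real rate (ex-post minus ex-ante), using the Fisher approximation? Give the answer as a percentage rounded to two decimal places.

-2.48%

Ex-ante: 8.81% − 5.65% = 3.160%
Ex-post: 8.81% − 8.13% = 0.680%
Difference (ex-post − ex-ante) = -2.4800% → -2.48%.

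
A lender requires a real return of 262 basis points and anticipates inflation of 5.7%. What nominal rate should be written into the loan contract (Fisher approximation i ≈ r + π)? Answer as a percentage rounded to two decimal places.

8.32%

i ≈ r + π = 2.62% + 5.7% = 8.32%.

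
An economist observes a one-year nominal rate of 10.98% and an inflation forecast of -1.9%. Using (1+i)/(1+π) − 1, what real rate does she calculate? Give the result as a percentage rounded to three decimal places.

13.129%

1 + r = 1.10980 / 0.98100 = 1.1312946
r = 1.1312946 − 1 = 13.12946%, i.e. 13.129%.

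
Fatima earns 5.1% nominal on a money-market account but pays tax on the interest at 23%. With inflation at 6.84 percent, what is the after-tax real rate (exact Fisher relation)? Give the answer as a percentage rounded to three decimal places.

-2.727%

After-tax nominal return = 5.1% × (1 − 0.23) = 3.9270%.
1 + r = 1.03927 / 1.06840 = 0.9727349
After-tax real rate = 0.9727349 − 1 → -2.727%.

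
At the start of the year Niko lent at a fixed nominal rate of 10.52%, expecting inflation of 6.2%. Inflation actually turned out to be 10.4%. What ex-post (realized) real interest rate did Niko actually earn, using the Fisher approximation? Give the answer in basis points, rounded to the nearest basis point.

Ex-post: 10.52% − 10.4% = 0.120%
So the realized real rate is 12 basis points.

12 basis points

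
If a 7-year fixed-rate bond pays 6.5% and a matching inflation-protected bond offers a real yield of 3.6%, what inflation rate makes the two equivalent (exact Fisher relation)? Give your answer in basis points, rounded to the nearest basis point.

280 basis points

(1 + π) = (1 + i)/(1 + r) = 1.06500 / 1.03600 = 1.027992
Break-even inflation = 1.027992 − 1 → 280 basis points.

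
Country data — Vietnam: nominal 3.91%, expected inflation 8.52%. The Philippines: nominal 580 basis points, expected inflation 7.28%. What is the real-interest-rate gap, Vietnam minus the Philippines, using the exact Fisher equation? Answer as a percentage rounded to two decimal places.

-2.87%

Vietnam: (1 + 0.0391)/(1 + 0.0852) − 1 = -4.2481%
The Philippines: (1 + 0.0580)/(1 + 0.0728) − 1 = -1.3796%
Differential = -4.2481% − (-1.3796%) = -2.8685% → -2.87%.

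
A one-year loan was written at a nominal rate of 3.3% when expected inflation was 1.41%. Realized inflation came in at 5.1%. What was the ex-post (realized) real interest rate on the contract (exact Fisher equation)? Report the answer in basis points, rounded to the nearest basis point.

-171 basis points

Ex-post: (1 + 0.0330)/(1 + 0.0510) − 1 = -1.7127%
So the realized real rate is -171 basis points.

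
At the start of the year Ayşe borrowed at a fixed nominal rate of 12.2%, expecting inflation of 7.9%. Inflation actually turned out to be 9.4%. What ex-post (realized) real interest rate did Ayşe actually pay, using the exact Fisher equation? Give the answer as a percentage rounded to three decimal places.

Ex-post: (1 + 0.1220)/(1 + 0.0940) − 1 = 2.5594%
So the realized real rate is 2.559%.

2.559%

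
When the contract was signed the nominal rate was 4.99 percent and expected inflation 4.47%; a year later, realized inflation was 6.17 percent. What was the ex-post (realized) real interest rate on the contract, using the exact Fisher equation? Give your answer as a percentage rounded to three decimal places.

-1.111%

Ex-post: (1 + 0.0499)/(1 + 0.0617) − 1 = -1.1114%
So the realized real rate is -1.111%.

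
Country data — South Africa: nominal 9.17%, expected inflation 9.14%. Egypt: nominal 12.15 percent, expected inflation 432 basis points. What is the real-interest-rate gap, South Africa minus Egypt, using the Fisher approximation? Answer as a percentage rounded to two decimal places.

South Africa: 9.17% − 9.14% = 0.030%
Egypt: 12.15% − 4.32% = 7.830%
Differential = -7.800% → -7.80%.

-7.80%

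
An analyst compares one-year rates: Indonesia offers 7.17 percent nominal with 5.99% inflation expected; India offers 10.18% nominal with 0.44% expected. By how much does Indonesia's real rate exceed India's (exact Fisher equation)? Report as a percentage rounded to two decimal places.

Indonesia: (1 + 0.0717)/(1 + 0.0599) − 1 = 1.1133%
India: (1 + 0.1018)/(1 + 0.0044) − 1 = 9.6973%
Differential = 1.1133% − 9.6973% = -8.5840% → -8.58%.

-8.58%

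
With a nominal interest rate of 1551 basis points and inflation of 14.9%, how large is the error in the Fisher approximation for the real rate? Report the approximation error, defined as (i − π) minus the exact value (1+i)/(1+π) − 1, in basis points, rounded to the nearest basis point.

8 basis points

Approximate: r ≈ 15.510% − 14.900% = 0.6100%
Exact: (1 + 0.1551)/(1 + 0.1490) − 1 = 0.5309%
Error = 0.6100% − 0.5309% = 0.0791% → 8 basis points.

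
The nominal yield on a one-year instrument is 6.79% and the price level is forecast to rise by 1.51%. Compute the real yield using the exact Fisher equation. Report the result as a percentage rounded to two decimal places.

1 + r = 1.06790 / 1.01510 = 1.052015
r = 1.052015 − 1 = 5.2015%, i.e. 5.20%.

5.20%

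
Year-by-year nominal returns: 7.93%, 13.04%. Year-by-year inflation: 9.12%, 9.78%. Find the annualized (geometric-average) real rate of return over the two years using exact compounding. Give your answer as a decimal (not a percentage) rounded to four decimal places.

0.0092

Nominal growth factor = 1.0793 × 1.1304 = 1.22004072
Price-level growth factor = 1.0912 × 1.0978 = 1.19791936
Real growth factor = 1.22004072 / 1.19791936 = 1.01846649
Annualized real rate = 1.01846649^(1/2) − 1 = 0.9191% → 0.0092.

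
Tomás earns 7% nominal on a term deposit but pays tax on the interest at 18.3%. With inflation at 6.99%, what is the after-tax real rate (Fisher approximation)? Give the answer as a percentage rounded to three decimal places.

After-tax nominal return = 7% × (1 − 0.183) = 5.7190%.
r ≈ 5.7190% − 6.99% → -1.271%.

-1.271%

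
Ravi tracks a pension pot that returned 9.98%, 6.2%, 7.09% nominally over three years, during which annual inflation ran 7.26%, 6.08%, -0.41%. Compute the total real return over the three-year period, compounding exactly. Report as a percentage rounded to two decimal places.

10.38%

Compound the nominal returns: 1.0998 × 1.0620 × 1.0709 = 1.250798.
Compound inflation: 1.0726 × 1.0608 × 0.9959 = 1.133149.
Deflate: 1.250798 / 1.133149 = 1.103825.
Total real return = 1.103825 − 1 → 10.38%.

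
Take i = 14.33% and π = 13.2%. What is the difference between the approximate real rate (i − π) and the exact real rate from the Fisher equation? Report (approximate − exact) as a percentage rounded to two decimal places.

0.13%

Approximate: r ≈ 14.330% − 13.200% = 1.1300%
Exact: (1 + 0.1433)/(1 + 0.1320) − 1 = 0.9982%
Error = 1.1300% − 0.9982% = 0.1318% → 0.13%.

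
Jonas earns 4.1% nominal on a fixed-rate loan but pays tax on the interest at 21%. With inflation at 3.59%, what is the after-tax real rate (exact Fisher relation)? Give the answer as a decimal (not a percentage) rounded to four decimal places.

-0.0034

After-tax nominal return = 4.1% × (1 − 0.21) = 3.2390%.
1 + r = 1.03239 / 1.03590 = 0.996612
After-tax real rate = 0.996612 − 1 → -0.0034.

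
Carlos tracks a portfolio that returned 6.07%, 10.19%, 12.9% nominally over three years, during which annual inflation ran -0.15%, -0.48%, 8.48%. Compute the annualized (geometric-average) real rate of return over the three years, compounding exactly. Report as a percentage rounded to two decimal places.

Nominal growth factor = 1.0607 × 1.1019 × 1.1290 = 1.31955864
Price-level growth factor = 0.9985 × 0.9952 × 1.0848 = 1.07797357
Real growth factor = 1.31955864 / 1.07797357 = 1.22411038
Annualized real rate = 1.22411038^(1/3) − 1 = 6.9728% → 6.97%.

6.97%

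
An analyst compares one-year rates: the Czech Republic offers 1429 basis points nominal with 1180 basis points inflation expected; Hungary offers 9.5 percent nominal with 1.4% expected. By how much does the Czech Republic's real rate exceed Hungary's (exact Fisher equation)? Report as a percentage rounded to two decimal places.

-5.76%

The Czech Republic: (1 + 0.1429)/(1 + 0.1180) − 1 = 2.2272%
Hungary: (1 + 0.0950)/(1 + 0.0140) − 1 = 7.9882%
Differential = 2.2272% − 7.9882% = -5.7610% → -5.76%.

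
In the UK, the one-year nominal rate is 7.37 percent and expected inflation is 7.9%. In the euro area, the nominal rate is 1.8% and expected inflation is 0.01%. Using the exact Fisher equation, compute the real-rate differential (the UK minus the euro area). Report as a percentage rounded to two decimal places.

The UK: (1 + 0.0737)/(1 + 0.0790) − 1 = -0.4912%
The euro area: (1 + 0.0180)/(1 + 0.0001) − 1 = 1.7898%
Differential = -0.4912% − 1.7898% = -2.2810% → -2.28%.

-2.28%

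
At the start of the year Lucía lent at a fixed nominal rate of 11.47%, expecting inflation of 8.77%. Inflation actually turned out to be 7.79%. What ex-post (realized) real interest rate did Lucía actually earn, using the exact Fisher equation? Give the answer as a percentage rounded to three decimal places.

3.414%

Ex-post: (1 + 0.1147)/(1 + 0.0779) − 1 = 3.4140%
So the realized real rate is 3.414%.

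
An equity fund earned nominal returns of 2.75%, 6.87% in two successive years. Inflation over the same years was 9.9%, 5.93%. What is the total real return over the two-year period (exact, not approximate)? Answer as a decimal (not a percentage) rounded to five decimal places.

Compound the nominal returns: 1.0275 × 1.0687 = 1.098089.
Compound inflation: 1.0990 × 1.0593 = 1.164171.
Deflate: 1.098089 / 1.164171 = 0.943237.
Total real return = 0.943237 − 1 → -0.05676.

-0.05676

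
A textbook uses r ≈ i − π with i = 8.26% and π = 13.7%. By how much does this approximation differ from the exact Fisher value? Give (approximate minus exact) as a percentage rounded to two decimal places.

-0.66%

Approximate: r ≈ 8.260% − 13.700% = -5.4400%
Exact: (1 + 0.0826)/(1 + 0.1370) − 1 = -4.7845%
Error = -5.4400% − (-4.7845%) = -0.6555% → -0.66%.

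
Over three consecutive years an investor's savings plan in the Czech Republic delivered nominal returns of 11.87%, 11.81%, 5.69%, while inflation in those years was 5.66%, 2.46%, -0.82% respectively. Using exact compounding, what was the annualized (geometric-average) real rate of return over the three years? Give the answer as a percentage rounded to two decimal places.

Nominal growth factor = 1.1187 × 1.1181 × 1.0569 = 1.32199004
Price-level growth factor = 1.0566 × 1.0246 × 0.9918 = 1.07371510
Real growth factor = 1.32199004 / 1.07371510 = 1.23122981
Annualized real rate = 1.23122981^(1/3) − 1 = 7.1798% → 7.18%.

7.18%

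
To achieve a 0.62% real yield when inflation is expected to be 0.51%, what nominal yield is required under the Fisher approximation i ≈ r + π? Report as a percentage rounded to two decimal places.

1.13%

i ≈ r + π = 0.62% + 0.51% = 1.13%.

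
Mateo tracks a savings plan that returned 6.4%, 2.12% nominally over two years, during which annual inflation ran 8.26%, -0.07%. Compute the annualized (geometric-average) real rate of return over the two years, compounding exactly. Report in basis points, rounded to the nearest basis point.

22 basis points

Nominal growth factor = 1.0640 × 1.0212 = 1.08655680
Price-level growth factor = 1.0826 × 0.9993 = 1.08184218
Real growth factor = 1.08655680 / 1.08184218 = 1.00435796
Annualized real rate = 1.00435796^(1/2) − 1 = 0.2177% → 22 basis points.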